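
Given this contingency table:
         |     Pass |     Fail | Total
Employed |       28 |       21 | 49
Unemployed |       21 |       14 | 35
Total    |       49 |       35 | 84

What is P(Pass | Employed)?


P(Pass | Employed) = 28/(28+21) = 28/49 = 4/7

P(Pass|Employed) = 4/7 ≈ 57.14%


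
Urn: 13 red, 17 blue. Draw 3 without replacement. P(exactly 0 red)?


Hypergeometric: C(13,0)×C(17,3)/C(30,3)
= 1×680/4060 = 34/203

P(X=0) = 34/203 ≈ 16.75%


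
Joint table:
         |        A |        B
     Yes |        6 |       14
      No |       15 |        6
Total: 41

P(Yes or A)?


P(Yes∨A) = P(Yes) + P(A) - P(Yes∧A)
= (20 + 21 - 6)/41 = 35/41

P = 35/41 ≈ 85.37%


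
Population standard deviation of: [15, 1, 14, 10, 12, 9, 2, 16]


Mean = 79/8
  (15-79/8)²=1681/64
  (1-79/8)²=5041/64
  (14-79/8)²=1089/64
  (10-79/8)²=1/64
  (12-79/8)²=289/64
  (9-79/8)²=49/64
  (2-79/8)²=3969/64
  (16-79/8)²=2401/64
Σ(x-μ)² = 1815/8
σ² = (1815/8)/8 = 1815/64

σ = √(1815/64) ≈ 5.3254


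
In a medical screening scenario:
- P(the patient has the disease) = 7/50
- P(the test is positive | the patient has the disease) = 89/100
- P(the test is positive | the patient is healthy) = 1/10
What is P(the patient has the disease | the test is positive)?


Using Bayes' theorem:
P(A|B) = P(B|A)·P(A) / P(B)

P(the test is positive) = 89/100 × 7/50 + 1/10 × 43/50
= 623/5000 + 43/500 = 1053/5000

P(the patient has the disease|the test is positive) = (623/5000) / (1053/5000) = 623/1053

P(the patient has the disease|the test is positive) = 623/1053 ≈ 59.16%


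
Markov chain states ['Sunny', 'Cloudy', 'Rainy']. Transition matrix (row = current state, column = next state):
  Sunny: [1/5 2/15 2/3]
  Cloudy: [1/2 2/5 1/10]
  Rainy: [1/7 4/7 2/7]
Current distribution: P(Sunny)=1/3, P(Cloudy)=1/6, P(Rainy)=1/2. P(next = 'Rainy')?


P(next=Rainy) = Σᵢ P(now=i)×P(i→Rainy)
= 1/3×2/3 + 1/6×1/10 + 1/2×2/7
= 2/9 + 1/60 + 1/7 = 481/1260

P = 481/1260 ≈ 0.3817


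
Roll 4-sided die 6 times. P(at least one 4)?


P(no 4)^6 = (3/4)^6 = 729/4096
P(≥1) = 1 - 729/4096 = 3367/4096

P = 3367/4096 ≈ 82.20%


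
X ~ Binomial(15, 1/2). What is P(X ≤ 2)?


P(X ≤ 2) = Σ P(X=i) for i=0..2
P(X=0) = 1/32768
P(X=1) = 15/32768
P(X=2) = 105/32768
Sum = 121/32768

P(X ≤ 2) = 121/32768 ≈ 0.37%


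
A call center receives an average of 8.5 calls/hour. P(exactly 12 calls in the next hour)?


Poisson(λ=8.5): P(X=12) = e^(-λ)×λ^k/k!
= e^(-8.5) × 8.5^12 / 12!
≈ 0.000203468369 × 142241757136 / 479001600 ≈ 0.060421

P(X=12) ≈ 0.060421 ≈ 6.04%


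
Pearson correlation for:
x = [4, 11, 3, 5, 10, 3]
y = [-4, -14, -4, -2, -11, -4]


n=6, Σx=36, Σy=-39, Σxy=-314, Σx²=280, Σy²=369
r = (6×(-314) - 36×(-39))/√((6×280 - 36²)(6×369 - (-39)²))
= -480/√(384×693) = -480/√266112 ≈ -480/515.8604 ≈ -0.9305

r ≈ -0.9305


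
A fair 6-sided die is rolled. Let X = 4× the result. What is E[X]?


E[die] = (1+6)/2 = 7/2
E[X] = 4 × 7/2 = 14

E[X] = 14


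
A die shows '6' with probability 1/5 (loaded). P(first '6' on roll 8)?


Geometric: P(X=8) = (1-p)^(k-1)×p = (4/5)^7×1/5 = 16384/390625

P(X=8) = 16384/390625 ≈ 4.19%


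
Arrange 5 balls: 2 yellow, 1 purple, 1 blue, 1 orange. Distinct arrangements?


5!/(2!×1!×1!×1!) = 60

60


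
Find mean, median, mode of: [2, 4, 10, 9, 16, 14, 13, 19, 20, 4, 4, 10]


Sorted: [2, 4, 4, 4, 9, 10, 10, 13, 14, 16, 19, 20]
Mean = 125/12
Median = 10
Freq: {2: 1, 4: 3, 10: 2, 9: 1, 16: 1, 14: 1, 13: 1, 19: 1, 20: 1}
Mode: [4]

Mean=125/12, Median=10, Mode=4


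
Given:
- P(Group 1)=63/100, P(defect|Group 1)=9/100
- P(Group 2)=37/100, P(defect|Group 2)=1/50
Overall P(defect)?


P(B) = Σ P(B|Aᵢ)×P(Aᵢ)
  9/100×63/100 = 567/10000
  1/50×37/100 = 37/5000
Sum = 641/10000

P(defect) = 641/10000 ≈ 6.41%


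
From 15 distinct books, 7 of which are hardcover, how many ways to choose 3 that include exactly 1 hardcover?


Choose 1 of the 7 hardcovers and 2 of the other 8 books:
C(7,1)×C(8,2) = 7×28 = 196

196


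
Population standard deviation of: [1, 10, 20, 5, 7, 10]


Mean = 53/6
  (1-53/6)²=2209/36
  (10-53/6)²=49/36
  (20-53/6)²=4489/36
  (5-53/6)²=529/36
  (7-53/6)²=121/36
  (10-53/6)²=49/36
Σ(x-μ)² = 1241/6
σ² = (1241/6)/6 = 1241/36

σ = √(1241/36) ≈ 5.8713


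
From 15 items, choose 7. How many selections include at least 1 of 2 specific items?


Complement: C(15,7) - C(13,7) = 6435 - 1716 = 4719

4719


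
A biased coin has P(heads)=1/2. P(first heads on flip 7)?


Geometric: P(X=7) = (1-p)^(k-1)×p = (1/2)^6×1/2 = 1/128

P(X=7) = 1/128 ≈ 0.78%


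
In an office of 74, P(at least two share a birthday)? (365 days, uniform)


P(all different) = Π(365-i)/365 for i=0..73
= 0.000351
P(match) = 1 - 0.000351 = 0.999649

P ≈ 0.9996 ≈ 99.96%


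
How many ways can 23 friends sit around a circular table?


Circular arrangements of 23 distinct objects: fix one position to break rotational symmetry.
(n-1)! = 22! = 1124000727777607680000

1124000727777607680000


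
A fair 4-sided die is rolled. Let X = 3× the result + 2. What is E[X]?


E[die] = (1+4)/2 = 5/2
E[X] = 3×5/2 + 2 = 19/2

E[X] = 19/2


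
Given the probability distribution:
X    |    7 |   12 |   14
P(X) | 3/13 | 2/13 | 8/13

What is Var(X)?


E[X] = 157/13
E[X²] = 2003/13
Var(X) = E[X²] - (E[X])² = 2003/13 - 24649/169 = 1390/169

Var(X) = 1390/169 ≈ 8.2249


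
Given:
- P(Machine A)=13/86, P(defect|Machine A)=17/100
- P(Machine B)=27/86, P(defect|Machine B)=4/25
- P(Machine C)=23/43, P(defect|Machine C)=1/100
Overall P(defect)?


P(B) = Σ P(B|Aᵢ)×P(Aᵢ)
  17/100×13/86 = 221/8600
  4/25×27/86 = 54/1075
  1/100×23/43 = 23/4300
Sum = 699/8600

P(defect) = 699/8600 ≈ 8.13%


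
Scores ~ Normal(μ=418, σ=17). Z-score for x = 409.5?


z = (x - μ)/σ = (409.5 - 418)/17 = -0.5

z = -0.5


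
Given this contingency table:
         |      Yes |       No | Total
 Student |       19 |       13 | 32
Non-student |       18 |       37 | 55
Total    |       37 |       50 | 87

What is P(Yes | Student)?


P(Yes | Student) = 19/(19+13) = 19/32

P(Yes|Student) = 19/32 ≈ 59.38%


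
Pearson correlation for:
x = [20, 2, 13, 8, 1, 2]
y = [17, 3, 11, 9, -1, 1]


n=6, Σx=46, Σy=40, Σxy=562, Σx²=642, Σy²=502
r = (6×562 - 46×40)/√((6×642 - 46²)(6×502 - 40²))
= 1532/√(1736×1412) = 1532/√2451232 ≈ 1532/1565.6411 ≈ 0.9785

r ≈ 0.9785


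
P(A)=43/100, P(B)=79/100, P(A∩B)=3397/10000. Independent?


P(A)×P(B) = 3397/10000
P(A∩B) = 3397/10000
Equal ✓ → Independent

Yes, independent


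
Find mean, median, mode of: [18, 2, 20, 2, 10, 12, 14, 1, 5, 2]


Sorted: [1, 2, 2, 2, 5, 10, 12, 14, 18, 20]
Mean = 86/10 = 43/5
Median = 15/2
Freq: {18: 1, 2: 3, 20: 1, 10: 1, 12: 1, 14: 1, 1: 1, 5: 1}
Mode: [2]

Mean=43/5, Median=15/2, Mode=2


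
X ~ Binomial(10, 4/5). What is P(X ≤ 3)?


P(X ≤ 3) = Σ P(X=i) for i=0..3
P(X=0) = 1/9765625
P(X=1) = 8/1953125
P(X=2) = 144/1953125
P(X=3) = 1536/1953125
Sum = 8441/9765625

P(X ≤ 3) = 8441/9765625 ≈ 0.09%


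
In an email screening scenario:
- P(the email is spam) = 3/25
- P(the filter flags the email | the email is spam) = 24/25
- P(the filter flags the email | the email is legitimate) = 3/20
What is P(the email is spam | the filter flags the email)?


Using Bayes' theorem:
P(A|B) = P(B|A)·P(A) / P(B)

P(the filter flags the email) = 24/25 × 3/25 + 3/20 × 22/25
= 72/625 + 33/250 = 309/1250

P(the email is spam|the filter flags the email) = (72/625) / (309/1250) = 48/103

P(the email is spam|the filter flags the email) = 48/103 ≈ 46.60%


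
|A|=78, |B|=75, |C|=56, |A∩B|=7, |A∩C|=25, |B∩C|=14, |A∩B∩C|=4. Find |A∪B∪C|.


|A∪B∪C| = 78+75+56-7-25-14+4 = 167

|A∪B∪C| = 167


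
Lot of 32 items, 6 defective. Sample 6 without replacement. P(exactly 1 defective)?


Hypergeometric: C(6,1)×C(26,5)/C(32,6)
= 6×65780/906192 = 16445/37758

P(X=1) = 16445/37758 ≈ 43.55%


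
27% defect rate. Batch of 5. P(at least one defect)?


P(all good) = (73/100)^5 = 2073071593/10000000000
P(≥1 defect) = 7926928407/10000000000

P = 7926928407/10000000000 ≈ 79.27%


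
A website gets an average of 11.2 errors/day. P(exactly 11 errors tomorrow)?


Poisson(λ=11.2): P(X=11) = e^(-λ)×λ^k/k!
= e^(-11.2) × 11.2^11 / 11!
≈ 1.367419607e-05 × 347854999335 / 39916800 ≈ 0.119164

P(X=11) ≈ 0.119164 ≈ 11.92%


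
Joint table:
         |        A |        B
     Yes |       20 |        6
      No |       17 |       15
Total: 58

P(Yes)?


P(Yes) = (20+6)/58 = 26/58 = 13/29

P(Yes) = 13/29 ≈ 44.83%


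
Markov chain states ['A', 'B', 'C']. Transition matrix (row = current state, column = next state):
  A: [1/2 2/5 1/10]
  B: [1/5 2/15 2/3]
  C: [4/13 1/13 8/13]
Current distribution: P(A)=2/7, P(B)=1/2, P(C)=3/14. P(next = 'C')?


P(next=C) = Σᵢ P(now=i)×P(i→C)
= 2/7×1/10 + 1/2×2/3 + 3/14×8/13
= 1/35 + 1/3 + 12/91 = 674/1365

P = 674/1365 ≈ 0.4938


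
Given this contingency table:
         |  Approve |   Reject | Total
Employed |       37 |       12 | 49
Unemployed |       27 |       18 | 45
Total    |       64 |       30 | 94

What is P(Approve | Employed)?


P(Approve | Employed) = 37/(37+12) = 37/49

P(Approve|Employed) = 37/49 ≈ 75.51%


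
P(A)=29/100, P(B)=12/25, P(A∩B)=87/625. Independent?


P(A)×P(B) = 87/625
P(A∩B) = 87/625
Equal ✓ → Independent

Yes, independent


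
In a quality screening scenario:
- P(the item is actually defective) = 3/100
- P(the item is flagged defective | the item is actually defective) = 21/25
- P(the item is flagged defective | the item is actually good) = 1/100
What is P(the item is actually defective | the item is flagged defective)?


Using Bayes' theorem:
P(A|B) = P(B|A)·P(A) / P(B)

P(the item is flagged defective) = 21/25 × 3/100 + 1/100 × 97/100
= 63/2500 + 97/10000 = 349/10000

P(the item is actually defective|the item is flagged defective) = (63/2500) / (349/10000) = 252/349

P(the item is actually defective|the item is flagged defective) = 252/349 ≈ 72.21%


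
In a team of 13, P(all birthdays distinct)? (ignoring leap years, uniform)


P(all different) = Π(365-i)/365 for i=0..12
= (365/365)×(364/365)×...×(353/365)
= 0.805590

P ≈ 0.8056 ≈ 80.56%


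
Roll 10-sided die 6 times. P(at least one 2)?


P(no 2)^6 = (9/10)^6 = 531441/1000000
P(≥1) = 1 - 531441/1000000 = 468559/1000000

P = 468559/1000000 ≈ 46.86%


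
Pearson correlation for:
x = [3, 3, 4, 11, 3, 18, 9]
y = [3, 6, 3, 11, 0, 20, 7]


n=7, Σx=51, Σy=50, Σxy=583, Σx²=569, Σy²=624
r = (7×583 - 51×50)/√((7×569 - 51²)(7×624 - 50²))
= 1531/√(1382×1868) = 1531/√2581576 ≈ 1531/1606.7284 ≈ 0.9529

r ≈ 0.9529


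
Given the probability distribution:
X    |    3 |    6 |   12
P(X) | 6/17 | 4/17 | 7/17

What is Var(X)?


E[X] = 126/17
E[X²] = 1206/17
Var(X) = E[X²] - (E[X])² = 1206/17 - 15876/289 = 4626/289

Var(X) = 4626/289 ≈ 16.0069


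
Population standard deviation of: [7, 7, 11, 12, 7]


Mean = 44/5
  (7-44/5)²=81/25
  (7-44/5)²=81/25
  (11-44/5)²=121/25
  (12-44/5)²=256/25
  (7-44/5)²=81/25
Σ(x-μ)² = 124/5
σ² = (124/5)/5 = 124/25

σ = √(124/25) ≈ 2.2271


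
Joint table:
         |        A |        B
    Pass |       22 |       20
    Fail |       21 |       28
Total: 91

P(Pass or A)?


P(Pass∨A) = P(Pass) + P(A) - P(Pass∧A)
= (42 + 43 - 22)/91 = 63/91 = 9/13

P = 9/13 ≈ 69.23%


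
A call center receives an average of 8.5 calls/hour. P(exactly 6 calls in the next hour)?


Poisson(λ=8.5): P(X=6) = e^(-λ)×λ^k/k!
= e^(-8.5) × 8.5^6 / 6!
≈ 0.000203468369 × 377149.515625 / 720 ≈ 0.106581

P(X=6) ≈ 0.106581 ≈ 10.66%


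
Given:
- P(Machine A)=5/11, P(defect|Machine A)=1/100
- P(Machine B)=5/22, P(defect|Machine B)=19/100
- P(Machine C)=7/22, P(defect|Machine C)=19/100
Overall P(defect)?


P(B) = Σ P(B|Aᵢ)×P(Aᵢ)
  1/100×5/11 = 1/220
  19/100×5/22 = 19/440
  19/100×7/22 = 133/2200
Sum = 119/1100

P(defect) = 119/1100 ≈ 10.82%


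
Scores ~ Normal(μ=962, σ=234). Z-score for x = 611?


z = (x - μ)/σ = (611 - 962)/234 = -1.5

z = -1.5


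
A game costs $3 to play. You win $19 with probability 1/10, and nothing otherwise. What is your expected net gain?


E[gain] = (19-3)×1/10 + (-3)×9/10
= 8/5 - 27/10 = -11/10

Expected net gain = $-11/10 ≈ $-1.10


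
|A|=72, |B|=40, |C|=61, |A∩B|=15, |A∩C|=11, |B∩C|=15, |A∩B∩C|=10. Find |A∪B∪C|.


|A∪B∪C| = 72+40+61-15-11-15+10 = 142

|A∪B∪C| = 142


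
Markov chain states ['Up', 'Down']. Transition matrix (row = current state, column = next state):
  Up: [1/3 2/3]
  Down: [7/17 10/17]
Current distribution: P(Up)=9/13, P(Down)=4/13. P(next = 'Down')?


P(next=Down) = Σᵢ P(now=i)×P(i→Down)
= 9/13×2/3 + 4/13×10/17
= 6/13 + 40/221 = 142/221

P = 142/221 ≈ 0.6425


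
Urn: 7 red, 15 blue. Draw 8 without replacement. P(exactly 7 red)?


Hypergeometric: C(7,7)×C(15,1)/C(22,8)
= 1×15/319770 = 1/21318

P(X=7) = 1/21318 ≈ 0.00%


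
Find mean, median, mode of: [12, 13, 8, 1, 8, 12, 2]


Sorted: [1, 2, 8, 8, 12, 12, 13]
Mean = 56/7 = 8
Median = 8
Freq: {12: 2, 13: 1, 8: 2, 1: 1, 2: 1}
Mode: [8, 12]

Mean=8, Median=8, Mode=[8, 12]


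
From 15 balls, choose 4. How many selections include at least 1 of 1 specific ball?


Complement: C(15,4) - C(14,4) = 1365 - 1001 = 364

364


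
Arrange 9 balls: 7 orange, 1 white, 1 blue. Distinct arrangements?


9!/(7!×1!×1!) = 72

72


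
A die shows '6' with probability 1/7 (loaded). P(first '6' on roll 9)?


Geometric: P(X=9) = (1-p)^(k-1)×p = (6/7)^8×1/7 = 1679616/40353607

P(X=9) = 1679616/40353607 ≈ 4.16%


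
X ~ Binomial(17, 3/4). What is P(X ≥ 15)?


P(X ≥ 15) = Σ P(X=i) for i=15..17
P(X=15) = 243931419/2147483648
P(X=16) = 731794257/17179869184
P(X=17) = 129140163/17179869184
Sum = 703096443/4294967296

P(X ≥ 15) = 703096443/4294967296 ≈ 16.37%


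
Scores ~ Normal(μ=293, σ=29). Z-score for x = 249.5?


z = (x - μ)/σ = (249.5 - 293)/29 = -1.5

z = -1.5


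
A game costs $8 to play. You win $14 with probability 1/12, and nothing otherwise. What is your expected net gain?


E[gain] = (14-8)×1/12 + (-8)×11/12
= 1/2 - 22/3 = -41/6

Expected net gain = $-41/6 ≈ $-6.83


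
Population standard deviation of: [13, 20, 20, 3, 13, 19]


Mean = 88/6 = 44/3
  (13-44/3)²=25/9
  (20-44/3)²=256/9
  (20-44/3)²=256/9
  (3-44/3)²=1225/9
  (13-44/3)²=25/9
  (19-44/3)²=169/9
Σ(x-μ)² = 652/3
σ² = (652/3)/6 = 326/9

σ = √(326/9) ≈ 6.0185


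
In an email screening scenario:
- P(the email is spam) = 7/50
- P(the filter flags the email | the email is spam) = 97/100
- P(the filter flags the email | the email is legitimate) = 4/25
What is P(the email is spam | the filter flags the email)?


Using Bayes' theorem:
P(A|B) = P(B|A)·P(A) / P(B)

P(the filter flags the email) = 97/100 × 7/50 + 4/25 × 43/50
= 679/5000 + 86/625 = 1367/5000

P(the email is spam|the filter flags the email) = (679/5000) / (1367/5000) = 679/1367

P(the email is spam|the filter flags the email) = 679/1367 ≈ 49.67%


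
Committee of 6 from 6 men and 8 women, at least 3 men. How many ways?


Count by #men:
  3M,3W: C(6,3)×C(8,3)=1120
  4M,2W: C(6,4)×C(8,2)=420
  5M,1W: C(6,5)×C(8,1)=48
  6M,0W: C(6,6)×C(8,0)=1
Total = 1589

1589


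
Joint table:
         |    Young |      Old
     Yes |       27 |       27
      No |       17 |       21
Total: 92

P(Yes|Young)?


P(Yes|Young) = 27/(27+17) = 27/44

P = 27/44 ≈ 61.36%


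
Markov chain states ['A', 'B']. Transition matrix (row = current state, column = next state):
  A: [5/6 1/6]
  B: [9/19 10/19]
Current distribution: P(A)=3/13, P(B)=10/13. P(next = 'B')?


P(next=B) = Σᵢ P(now=i)×P(i→B)
= 3/13×1/6 + 10/13×10/19
= 1/26 + 100/247 = 219/494

P = 219/494 ≈ 0.4433


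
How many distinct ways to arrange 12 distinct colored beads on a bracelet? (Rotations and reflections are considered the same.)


Free circular arrangements: rotations and reflections both identified.
(n-1)!/2 = 11!/2 = 39916800/2 = 19958400

19958400


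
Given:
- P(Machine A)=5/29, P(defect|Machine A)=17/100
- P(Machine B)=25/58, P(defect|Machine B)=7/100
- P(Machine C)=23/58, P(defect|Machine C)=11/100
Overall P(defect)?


P(B) = Σ P(B|Aᵢ)×P(Aᵢ)
  17/100×5/29 = 17/580
  7/100×25/58 = 7/232
  11/100×23/58 = 253/5800
Sum = 299/2900

P(defect) = 299/2900 ≈ 10.31%


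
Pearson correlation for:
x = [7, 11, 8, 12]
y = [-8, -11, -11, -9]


n=4, Σx=38, Σy=-39, Σxy=-373, Σx²=378, Σy²=387
r = (4×(-373) - 38×(-39))/√((4×378 - 38²)(4×387 - (-39)²))
= -10/√(68×27) = -10/√1836 ≈ -10/42.8486 ≈ -0.2334

r ≈ -0.2334


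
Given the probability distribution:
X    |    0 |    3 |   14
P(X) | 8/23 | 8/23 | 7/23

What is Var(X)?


E[X] = 122/23
E[X²] = 1444/23
Var(X) = E[X²] - (E[X])² = 1444/23 - 14884/529 = 18328/529

Var(X) = 18328/529 ≈ 34.6465


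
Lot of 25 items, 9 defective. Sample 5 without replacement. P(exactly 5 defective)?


Hypergeometric: C(9,5)×C(16,0)/C(25,5)
= 126×1/53130 = 3/1265

P(X=5) = 3/1265 ≈ 0.24%


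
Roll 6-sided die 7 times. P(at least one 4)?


P(no 4)^7 = (5/6)^7 = 78125/279936
P(≥1) = 1 - 78125/279936 = 201811/279936

P = 201811/279936 ≈ 72.09%


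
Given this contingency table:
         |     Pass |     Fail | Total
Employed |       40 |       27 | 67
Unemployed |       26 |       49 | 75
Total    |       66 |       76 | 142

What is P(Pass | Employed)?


P(Pass | Employed) = 40/(40+27) = 40/67

P(Pass|Employed) = 40/67 ≈ 59.70%


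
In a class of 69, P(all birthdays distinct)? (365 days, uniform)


P(all different) = Π(365-i)/365 for i=0..68
= (365/365)×(364/365)×...×(297/365)
= 0.001036

P ≈ 0.0010 ≈ 0.10%


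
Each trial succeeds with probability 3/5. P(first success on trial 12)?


Geometric: P(X=12) = (1-p)^(k-1)×p = (2/5)^11×3/5 = 6144/244140625

P(X=12) = 6144/244140625 ≈ 0.00%


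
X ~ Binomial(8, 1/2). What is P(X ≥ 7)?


P(X ≥ 7) = Σ P(X=i) for i=7..8
P(X=7) = 1/32
P(X=8) = 1/256
Sum = 9/256

P(X ≥ 7) = 9/256 ≈ 3.52%


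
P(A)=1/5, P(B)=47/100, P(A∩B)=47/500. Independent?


P(A)×P(B) = 47/500
P(A∩B) = 47/500
Equal ✓ → Independent

Yes, independent


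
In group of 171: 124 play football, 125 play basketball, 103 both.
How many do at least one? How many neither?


|A∪B| = 124+125-103 = 146
Neither = 171-146 = 25

At least one: 146; Neither: 25


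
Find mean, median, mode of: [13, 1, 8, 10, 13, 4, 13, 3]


Sorted: [1, 3, 4, 8, 10, 13, 13, 13]
Mean = 65/8
Median = 9
Freq: {13: 3, 1: 1, 8: 1, 10: 1, 4: 1, 3: 1}
Mode: [13]

Mean=65/8, Median=9, Mode=13


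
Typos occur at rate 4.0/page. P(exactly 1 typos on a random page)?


Poisson(λ=4.0): P(X=1) = e^(-λ)×λ^k/k!
= e^(-4.0) × 4.0^1 / 1!
≈ 0.01831563889 × 4 / 1 ≈ 0.073263

P(X=1) ≈ 0.073263 ≈ 7.33%


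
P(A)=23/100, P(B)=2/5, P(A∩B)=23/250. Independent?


P(A)×P(B) = 23/250
P(A∩B) = 23/250
Equal ✓ → Independent

Yes, independent


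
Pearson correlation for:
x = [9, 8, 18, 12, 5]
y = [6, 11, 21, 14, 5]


n=5, Σx=52, Σy=57, Σxy=713, Σx²=638, Σy²=819
r = (5×713 - 52×57)/√((5×638 - 52²)(5×819 - 57²))
= 601/√(486×846) = 601/√411156 ≈ 601/641.2145 ≈ 0.9373

r ≈ 0.9373


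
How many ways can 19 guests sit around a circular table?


Circular arrangements of 19 distinct objects: fix one position to break rotational symmetry.
(n-1)! = 18! = 6402373705728000

6402373705728000


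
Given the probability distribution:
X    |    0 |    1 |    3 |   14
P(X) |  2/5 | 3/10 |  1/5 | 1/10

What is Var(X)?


E[X] = 23/10
E[X²] = 217/10
Var(X) = E[X²] - (E[X])² = 217/10 - 529/100 = 1641/100

Var(X) = 1641/100 ≈ 16.4100


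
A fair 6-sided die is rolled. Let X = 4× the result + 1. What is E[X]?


E[die] = (1+6)/2 = 7/2
E[X] = 4×7/2 + 1 = 15

E[X] = 15


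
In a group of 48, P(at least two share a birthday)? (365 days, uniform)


P(all different) = Π(365-i)/365 for i=0..47
= 0.039402
P(match) = 1 - 0.039402 = 0.960598

P ≈ 0.9606 ≈ 96.06%


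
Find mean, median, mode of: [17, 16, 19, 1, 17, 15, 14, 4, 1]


Sorted: [1, 1, 4, 14, 15, 16, 17, 17, 19]
Mean = 104/9
Median = 15
Freq: {17: 2, 16: 1, 19: 1, 1: 2, 15: 1, 14: 1, 4: 1}
Mode: [1, 17]

Mean=104/9, Median=15, Mode=[1, 17]


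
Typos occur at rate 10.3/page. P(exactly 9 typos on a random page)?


Poisson(λ=10.3): P(X=9) = e^(-λ)×λ^k/k!
= e^(-10.3) × 10.3^9 / 9!
≈ 3.363309519e-05 × 1304773183.83 / 362880 ≈ 0.120931

P(X=9) ≈ 0.120931 ≈ 12.09%


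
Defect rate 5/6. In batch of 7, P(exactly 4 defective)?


Binomial: P(X=4) = C(7,4)×p^4×(1-p)^3
= 35 × 625/1296 × 1/216 = 21875/279936

P(X=4) = 21875/279936 ≈ 7.81%


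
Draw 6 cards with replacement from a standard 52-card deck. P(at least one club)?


P(not a club) = 39/52 = 3/4
P(none in 6 draws) = (3/4)^6 = 729/4096
P(≥1 club) = 1 - 729/4096 = 3367/4096

P = 3367/4096 ≈ 82.20%


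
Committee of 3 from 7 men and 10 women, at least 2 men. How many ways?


Count by #men:
  2M,1W: C(7,2)×C(10,1)=210
  3M,0W: C(7,3)×C(10,0)=35
Total = 245

245


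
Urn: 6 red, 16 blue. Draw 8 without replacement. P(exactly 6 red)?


Hypergeometric: C(6,6)×C(16,2)/C(22,8)
= 1×120/319770 = 4/10659

P(X=6) = 4/10659 ≈ 0.04%


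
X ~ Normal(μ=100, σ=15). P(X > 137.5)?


z = (137.5-100)/15 = 2.5
P(X > 137.5) = 1 - P(Z ≤ 2.5) = 1 - 0.9938 = 0.0062

P(X > 137.5) ≈ 0.0062


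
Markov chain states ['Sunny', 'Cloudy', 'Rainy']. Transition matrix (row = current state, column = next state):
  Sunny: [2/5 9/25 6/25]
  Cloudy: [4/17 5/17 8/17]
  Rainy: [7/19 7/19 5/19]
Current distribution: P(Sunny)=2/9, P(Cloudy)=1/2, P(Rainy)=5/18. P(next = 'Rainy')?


P(next=Rainy) = Σᵢ P(now=i)×P(i→Rainy)
= 2/9×6/25 + 1/2×8/17 + 5/18×5/19
= 4/75 + 4/17 + 25/342 = 52577/145350

P = 52577/145350 ≈ 0.3617


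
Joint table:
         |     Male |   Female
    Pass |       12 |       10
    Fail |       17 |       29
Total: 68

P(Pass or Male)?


P(Pass∨Male) = P(Pass) + P(Male) - P(Pass∧Male)
= (22 + 29 - 12)/68 = 39/68

P = 39/68 ≈ 57.35%


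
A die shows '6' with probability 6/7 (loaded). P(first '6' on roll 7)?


Geometric: P(X=7) = (1-p)^(k-1)×p = (1/7)^6×6/7 = 6/823543

P(X=7) = 6/823543 ≈ 0.00%


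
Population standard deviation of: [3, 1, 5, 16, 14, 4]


Mean = 43/6
  (3-43/6)²=625/36
  (1-43/6)²=1369/36
  (5-43/6)²=169/36
  (16-43/6)²=2809/36
  (14-43/6)²=1681/36
  (4-43/6)²=361/36
Σ(x-μ)² = 1169/6
σ² = (1169/6)/6 = 1169/36

σ = √(1169/36) ≈ 5.6984


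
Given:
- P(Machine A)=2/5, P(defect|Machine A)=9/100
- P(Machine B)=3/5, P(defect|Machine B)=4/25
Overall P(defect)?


P(B) = Σ P(B|Aᵢ)×P(Aᵢ)
  9/100×2/5 = 9/250
  4/25×3/5 = 12/125
Sum = 33/250

P(defect) = 33/250 ≈ 13.20%


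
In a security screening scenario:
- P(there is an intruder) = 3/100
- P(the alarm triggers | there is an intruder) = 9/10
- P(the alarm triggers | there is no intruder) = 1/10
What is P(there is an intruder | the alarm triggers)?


Using Bayes' theorem:
P(A|B) = P(B|A)·P(A) / P(B)

P(the alarm triggers) = 9/10 × 3/100 + 1/10 × 97/100
= 27/1000 + 97/1000 = 31/250

P(there is an intruder|the alarm triggers) = (27/1000) / (31/250) = 27/124

P(there is an intruder|the alarm triggers) = 27/124 ≈ 21.77%


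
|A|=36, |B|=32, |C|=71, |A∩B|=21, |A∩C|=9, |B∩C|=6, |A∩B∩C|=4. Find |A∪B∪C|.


|A∪B∪C| = 36+32+71-21-9-6+4 = 107

|A∪B∪C| = 107


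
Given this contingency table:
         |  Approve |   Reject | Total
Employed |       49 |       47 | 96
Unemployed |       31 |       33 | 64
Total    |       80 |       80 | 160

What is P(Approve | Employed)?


P(Approve | Employed) = 49/(49+47) = 49/96

P(Approve|Employed) = 49/96 ≈ 51.04%


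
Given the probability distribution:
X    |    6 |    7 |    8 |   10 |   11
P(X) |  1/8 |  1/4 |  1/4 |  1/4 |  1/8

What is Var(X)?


E[X] = 67/8
E[X²] = 583/8
Var(X) = E[X²] - (E[X])² = 583/8 - 4489/64 = 175/64

Var(X) = 175/64 ≈ 2.7344


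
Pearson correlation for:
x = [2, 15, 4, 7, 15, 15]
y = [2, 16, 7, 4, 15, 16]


n=6, Σx=58, Σy=60, Σxy=765, Σx²=744, Σy²=806
r = (6×765 - 58×60)/√((6×744 - 58²)(6×806 - 60²))
= 1110/√(1100×1236) = 1110/√1359600 ≈ 1110/1166.0189 ≈ 0.9520

r ≈ 0.9520


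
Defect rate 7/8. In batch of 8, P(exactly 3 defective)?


Binomial: P(X=3) = C(8,3)×p^3×(1-p)^5
= 56 × 343/512 × 1/32768 = 2401/2097152

P(X=3) = 2401/2097152 ≈ 0.11%


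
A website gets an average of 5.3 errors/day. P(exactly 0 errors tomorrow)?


Poisson(λ=5.3): P(X=0) = e^(-λ)×λ^k/k!
= e^(-5.3) × 5.3^0 / 0!
≈ 0.004991593907 × 1 / 1 ≈ 0.004992

P(X=0) ≈ 0.004992 ≈ 0.50%


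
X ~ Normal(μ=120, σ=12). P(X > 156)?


z = (156-120)/12 = 3.0
P(X > 156) = 1 - P(Z ≤ 3.0) = 1 - 0.9987 = 0.0013

P(X > 156) ≈ 0.0013


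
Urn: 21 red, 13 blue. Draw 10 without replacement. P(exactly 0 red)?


Hypergeometric: C(21,0)×C(13,10)/C(34,10)
= 1×286/131128140 = 1/458490

P(X=0) = 1/458490 ≈ 0.00%


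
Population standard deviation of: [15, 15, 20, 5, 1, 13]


Mean = 69/6 = 23/2
  (15-23/2)²=49/4
  (15-23/2)²=49/4
  (20-23/2)²=289/4
  (5-23/2)²=169/4
  (1-23/2)²=441/4
  (13-23/2)²=9/4
Σ(x-μ)² = 503/2
σ² = (503/2)/6 = 503/12

σ = √(503/12) ≈ 6.4743


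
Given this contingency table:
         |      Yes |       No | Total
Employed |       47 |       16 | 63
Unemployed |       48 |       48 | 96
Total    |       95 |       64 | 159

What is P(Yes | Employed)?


P(Yes | Employed) = 47/(47+16) = 47/63

P(Yes|Employed) = 47/63 ≈ 74.60%


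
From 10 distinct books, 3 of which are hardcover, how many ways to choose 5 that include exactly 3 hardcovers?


Choose 3 of the 3 hardcovers and 2 of the other 7 books:
C(3,3)×C(7,2) = 1×21 = 21

21


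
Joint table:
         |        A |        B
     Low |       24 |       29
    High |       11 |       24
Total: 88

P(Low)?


P(Low) = (24+29)/88 = 53/88

P(Low) = 53/88 ≈ 60.23%


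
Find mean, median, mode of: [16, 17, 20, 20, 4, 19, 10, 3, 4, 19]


Sorted: [3, 4, 4, 10, 16, 17, 19, 19, 20, 20]
Mean = 132/10 = 66/5
Median = 33/2
Freq: {16: 1, 17: 1, 20: 2, 4: 2, 19: 2, 10: 1, 3: 1}
Mode: [4, 19, 20]

Mean=66/5, Median=33/2, Mode=[4, 19, 20]


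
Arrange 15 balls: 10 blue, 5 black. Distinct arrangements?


15!/(10!×5!) = 3003

3003


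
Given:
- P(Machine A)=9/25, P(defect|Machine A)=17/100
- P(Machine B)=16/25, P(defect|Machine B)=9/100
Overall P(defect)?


P(B) = Σ P(B|Aᵢ)×P(Aᵢ)
  17/100×9/25 = 153/2500
  9/100×16/25 = 36/625
Sum = 297/2500

P(defect) = 297/2500 ≈ 11.88%


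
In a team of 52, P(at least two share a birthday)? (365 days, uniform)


P(all different) = Π(365-i)/365 for i=0..51
= 0.021995
P(match) = 1 - 0.021995 = 0.978005

P ≈ 0.9780 ≈ 97.80%


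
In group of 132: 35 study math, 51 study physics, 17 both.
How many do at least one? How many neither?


|A∪B| = 35+51-17 = 69
Neither = 132-69 = 63

At least one: 69; Neither: 63


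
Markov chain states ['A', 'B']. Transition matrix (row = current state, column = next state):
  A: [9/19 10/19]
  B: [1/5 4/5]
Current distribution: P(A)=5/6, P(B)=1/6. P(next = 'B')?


P(next=B) = Σᵢ P(now=i)×P(i→B)
= 5/6×10/19 + 1/6×4/5
= 25/57 + 2/15 = 163/285

P = 163/285 ≈ 0.5719


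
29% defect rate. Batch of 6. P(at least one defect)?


P(all good) = (71/100)^6 = 128100283921/1000000000000
P(≥1 defect) = 871899716079/1000000000000

P = 871899716079/1000000000000 ≈ 87.19%


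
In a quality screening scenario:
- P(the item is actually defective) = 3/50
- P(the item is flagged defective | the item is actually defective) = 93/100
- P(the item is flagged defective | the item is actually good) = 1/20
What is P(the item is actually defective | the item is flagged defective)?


Using Bayes' theorem:
P(A|B) = P(B|A)·P(A) / P(B)

P(the item is flagged defective) = 93/100 × 3/50 + 1/20 × 47/50
= 279/5000 + 47/1000 = 257/2500

P(the item is actually defective|the item is flagged defective) = (279/5000) / (257/2500) = 279/514

P(the item is actually defective|the item is flagged defective) = 279/514 ≈ 54.28%


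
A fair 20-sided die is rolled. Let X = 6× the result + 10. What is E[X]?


E[die] = (1+20)/2 = 21/2
E[X] = 6×21/2 + 10 = 73

E[X] = 73


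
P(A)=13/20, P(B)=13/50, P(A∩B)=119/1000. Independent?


P(A)×P(B) = 169/1000
P(A∩B) = 119/1000
Not equal → NOT independent

No, not independent


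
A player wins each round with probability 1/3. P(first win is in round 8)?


Geometric: P(X=8) = (1-p)^(k-1)×p = (2/3)^7×1/3 = 128/6561

P(X=8) = 128/6561 ≈ 1.95%


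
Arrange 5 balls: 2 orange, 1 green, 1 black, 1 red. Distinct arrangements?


5!/(2!×1!×1!×1!) = 60

60


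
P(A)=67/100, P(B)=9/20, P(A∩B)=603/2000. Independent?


P(A)×P(B) = 603/2000
P(A∩B) = 603/2000
Equal ✓ → Independent

Yes, independent


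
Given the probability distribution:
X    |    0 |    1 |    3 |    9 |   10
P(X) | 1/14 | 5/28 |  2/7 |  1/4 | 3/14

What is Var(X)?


E[X] = 38/7
E[X²] = 311/7
Var(X) = E[X²] - (E[X])² = 311/7 - 1444/49 = 733/49

Var(X) = 733/49 ≈ 14.9592


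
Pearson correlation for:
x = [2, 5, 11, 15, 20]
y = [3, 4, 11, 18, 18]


n=5, Σx=53, Σy=54, Σxy=777, Σx²=775, Σy²=794
r = (5×777 - 53×54)/√((5×775 - 53²)(5×794 - 54²))
= 1023/√(1066×1054) = 1023/√1123564 ≈ 1023/1059.9830 ≈ 0.9651

r ≈ 0.9651


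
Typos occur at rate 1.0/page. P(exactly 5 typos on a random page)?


Poisson(λ=1.0): P(X=5) = e^(-λ)×λ^k/k!
= e^(-1.0) × 1.0^5 / 5!
≈ 0.3678794412 × 1 / 120 ≈ 0.003066

P(X=5) ≈ 0.003066 ≈ 0.31%


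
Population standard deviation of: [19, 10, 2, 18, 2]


Mean = 51/5
  (19-51/5)²=1936/25
  (10-51/5)²=1/25
  (2-51/5)²=1681/25
  (18-51/5)²=1521/25
  (2-51/5)²=1681/25
Σ(x-μ)² = 1364/5
σ² = (1364/5)/5 = 1364/25

σ = √(1364/25) ≈ 7.3865


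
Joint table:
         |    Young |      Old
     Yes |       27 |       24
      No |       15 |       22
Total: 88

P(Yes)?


P(Yes) = (27+24)/88 = 51/88

P(Yes) = 51/88 ≈ 57.95%


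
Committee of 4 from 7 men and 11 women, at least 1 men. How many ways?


Count by #men:
  1M,3W: C(7,1)×C(11,3)=1155
  2M,2W: C(7,2)×C(11,2)=1155
  3M,1W: C(7,3)×C(11,1)=385
  4M,0W: C(7,4)×C(11,0)=35
Total = 2730

2730


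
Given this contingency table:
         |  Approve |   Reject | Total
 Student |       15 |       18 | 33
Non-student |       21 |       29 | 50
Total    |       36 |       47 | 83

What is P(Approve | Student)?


P(Approve | Student) = 15/(15+18) = 15/33 = 5/11

P(Approve|Student) = 5/11 ≈ 45.45%


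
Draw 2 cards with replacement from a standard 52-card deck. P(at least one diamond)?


P(not a diamond) = 39/52 = 3/4
P(none in 2 draws) = (3/4)^2 = 9/16
P(≥1 diamond) = 1 - 9/16 = 7/16

P = 7/16 ≈ 43.75%


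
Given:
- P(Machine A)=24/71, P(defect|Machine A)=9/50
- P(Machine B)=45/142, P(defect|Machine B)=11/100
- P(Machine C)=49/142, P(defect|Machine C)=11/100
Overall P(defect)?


P(B) = Σ P(B|Aᵢ)×P(Aᵢ)
  9/50×24/71 = 108/1775
  11/100×45/142 = 99/2840
  11/100×49/142 = 539/14200
Sum = 949/7100

P(defect) = 949/7100 ≈ 13.37%


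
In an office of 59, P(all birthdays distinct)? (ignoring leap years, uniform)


P(all different) = Π(365-i)/365 for i=0..58
= (365/365)×(364/365)×...×(307/365)
= 0.007011

P ≈ 0.0070 ≈ 0.70%


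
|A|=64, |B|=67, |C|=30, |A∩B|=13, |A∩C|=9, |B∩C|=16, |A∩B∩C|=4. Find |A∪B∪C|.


|A∪B∪C| = 64+67+30-13-9-16+4 = 127

|A∪B∪C| = 127


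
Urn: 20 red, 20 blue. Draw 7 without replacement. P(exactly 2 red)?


Hypergeometric: C(20,2)×C(20,5)/C(40,7)
= 190×15504/18643560 = 76/481

P(X=2) = 76/481 ≈ 15.80%


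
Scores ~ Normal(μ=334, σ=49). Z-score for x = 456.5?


z = (x - μ)/σ = (456.5 - 334)/49 = 2.5

z = 2.5


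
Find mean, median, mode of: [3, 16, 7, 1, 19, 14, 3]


Sorted: [1, 3, 3, 7, 14, 16, 19]
Mean = 63/7 = 9
Median = 7
Freq: {3: 2, 16: 1, 7: 1, 1: 1, 19: 1, 14: 1}
Mode: [3]

Mean=9, Median=7, Mode=3


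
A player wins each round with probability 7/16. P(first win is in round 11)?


Geometric: P(X=11) = (1-p)^(k-1)×p = (9/16)^10×7/16 = 24407490807/17592186044416

P(X=11) = 24407490807/17592186044416 ≈ 0.14%


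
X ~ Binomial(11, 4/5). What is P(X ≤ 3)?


P(X ≤ 3) = Σ P(X=i) for i=0..3
P(X=0) = 1/48828125
P(X=1) = 44/48828125
P(X=2) = 176/9765625
P(X=3) = 2112/9765625
Sum = 2297/9765625

P(X ≤ 3) = 2297/9765625 ≈ 0.02%


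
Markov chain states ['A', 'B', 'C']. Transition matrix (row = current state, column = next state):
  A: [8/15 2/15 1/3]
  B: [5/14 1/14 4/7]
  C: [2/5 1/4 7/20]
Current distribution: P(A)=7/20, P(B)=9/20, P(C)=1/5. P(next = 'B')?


P(next=B) = Σᵢ P(now=i)×P(i→B)
= 7/20×2/15 + 9/20×1/14 + 1/5×1/4
= 7/150 + 9/280 + 1/20 = 541/4200

P = 541/4200 ≈ 0.1288


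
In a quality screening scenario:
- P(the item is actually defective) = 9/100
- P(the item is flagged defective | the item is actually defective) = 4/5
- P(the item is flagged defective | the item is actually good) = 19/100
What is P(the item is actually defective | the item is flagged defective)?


Using Bayes' theorem:
P(A|B) = P(B|A)·P(A) / P(B)

P(the item is flagged defective) = 4/5 × 9/100 + 19/100 × 91/100
= 9/125 + 1729/10000 = 2449/10000

P(the item is actually defective|the item is flagged defective) = (9/125) / (2449/10000) = 720/2449

P(the item is actually defective|the item is flagged defective) = 720/2449 ≈ 29.40%


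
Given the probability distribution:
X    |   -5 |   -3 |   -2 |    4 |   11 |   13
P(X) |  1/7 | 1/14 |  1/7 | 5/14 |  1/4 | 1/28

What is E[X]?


E[X] = Σ x·P(X=x)
= (-5)×(1/7) + (-3)×(1/14) + (-2)×(1/7) + (4)×(5/14) + (11)×(1/4) + (13)×(1/28)
= 24/7

E[X] = 24/7


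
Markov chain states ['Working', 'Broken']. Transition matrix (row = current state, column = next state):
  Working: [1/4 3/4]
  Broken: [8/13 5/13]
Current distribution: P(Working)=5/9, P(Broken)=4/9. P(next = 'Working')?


P(next=Working) = Σᵢ P(now=i)×P(i→Working)
= 5/9×1/4 + 4/9×8/13
= 5/36 + 32/117 = 193/468

P = 193/468 ≈ 0.4124


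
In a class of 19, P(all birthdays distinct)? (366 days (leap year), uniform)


P(all different) = Π(366-i)/366 for i=0..18
= (366/366)×(365/366)×...×(348/366)
= 0.621705

P ≈ 0.6217 ≈ 62.17%


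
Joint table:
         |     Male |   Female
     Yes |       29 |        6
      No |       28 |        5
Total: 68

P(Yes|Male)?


P(Yes|Male) = 29/(29+28) = 29/57

P = 29/57 ≈ 50.88%


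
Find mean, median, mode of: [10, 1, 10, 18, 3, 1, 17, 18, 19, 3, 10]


Sorted: [1, 1, 3, 3, 10, 10, 10, 17, 18, 18, 19]
Mean = 110/11 = 10
Median = 10
Freq: {10: 3, 1: 2, 18: 2, 3: 2, 17: 1, 19: 1}
Mode: [10]

Mean=10, Median=10, Mode=10


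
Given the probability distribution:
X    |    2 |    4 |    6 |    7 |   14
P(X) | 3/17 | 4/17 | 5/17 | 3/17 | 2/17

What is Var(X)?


E[X] = 101/17
E[X²] = 795/17
Var(X) = E[X²] - (E[X])² = 795/17 - 10201/289 = 3314/289

Var(X) = 3314/289 ≈ 11.4671


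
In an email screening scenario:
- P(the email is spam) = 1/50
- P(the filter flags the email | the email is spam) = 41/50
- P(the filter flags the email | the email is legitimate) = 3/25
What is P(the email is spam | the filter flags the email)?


Using Bayes' theorem:
P(A|B) = P(B|A)·P(A) / P(B)

P(the filter flags the email) = 41/50 × 1/50 + 3/25 × 49/50
= 41/2500 + 147/1250 = 67/500

P(the email is spam|the filter flags the email) = (41/2500) / (67/500) = 41/335

P(the email is spam|the filter flags the email) = 41/335 ≈ 12.24%


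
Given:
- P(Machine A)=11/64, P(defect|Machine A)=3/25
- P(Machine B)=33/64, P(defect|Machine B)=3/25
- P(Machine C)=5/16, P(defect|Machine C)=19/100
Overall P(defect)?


P(B) = Σ P(B|Aᵢ)×P(Aᵢ)
  3/25×11/64 = 33/1600
  3/25×33/64 = 99/1600
  19/100×5/16 = 19/320
Sum = 227/1600

P(defect) = 227/1600 ≈ 14.19%


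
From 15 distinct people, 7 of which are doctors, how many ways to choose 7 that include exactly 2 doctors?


Choose 2 of the 7 doctors and 5 of the other 8 people:
C(7,2)×C(8,5) = 21×56 = 1176

1176


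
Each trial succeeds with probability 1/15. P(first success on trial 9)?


Geometric: P(X=9) = (1-p)^(k-1)×p = (14/15)^8×1/15 = 1475789056/38443359375

P(X=9) = 1475789056/38443359375 ≈ 3.84%


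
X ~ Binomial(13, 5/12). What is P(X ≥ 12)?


P(X ≥ 12) = Σ P(X=i) for i=12..13
P(X=12) = 22216796875/106993205379072
P(X=13) = 1220703125/106993205379072
Sum = 244140625/1114512556032

P(X ≥ 12) = 244140625/1114512556032 ≈ 0.02%


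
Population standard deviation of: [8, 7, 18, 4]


Mean = 37/4
  (8-37/4)²=25/16
  (7-37/4)²=81/16
  (18-37/4)²=1225/16
  (4-37/4)²=441/16
Σ(x-μ)² = 443/4
σ² = (443/4)/4 = 443/16

σ = √(443/16) ≈ 5.2619


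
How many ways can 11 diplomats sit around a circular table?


Circular arrangements of 11 distinct objects: fix one position to break rotational symmetry.
(n-1)! = 10! = 3628800

3628800


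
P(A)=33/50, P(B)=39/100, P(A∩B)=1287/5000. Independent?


P(A)×P(B) = 1287/5000
P(A∩B) = 1287/5000
Equal ✓ → Independent

Yes, independent


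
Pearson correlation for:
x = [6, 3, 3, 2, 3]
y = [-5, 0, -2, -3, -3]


n=5, Σx=17, Σy=-13, Σxy=-51, Σx²=67, Σy²=47
r = (5×(-51) - 17×(-13))/√((5×67 - 17²)(5×47 - (-13)²))
= -34/√(46×66) = -34/√3036 ≈ -34/55.0999 ≈ -0.6171

r ≈ -0.6171


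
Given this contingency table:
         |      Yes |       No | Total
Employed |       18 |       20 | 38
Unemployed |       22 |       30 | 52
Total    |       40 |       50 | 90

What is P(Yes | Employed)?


P(Yes | Employed) = 18/(18+20) = 18/38 = 9/19

P(Yes|Employed) = 9/19 ≈ 47.37%


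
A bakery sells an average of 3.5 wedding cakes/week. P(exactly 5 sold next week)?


Poisson(λ=3.5): P(X=5) = e^(-λ)×λ^k/k!
= e^(-3.5) × 3.5^5 / 5!
≈ 0.03019738342 × 525.21875 / 120 ≈ 0.132169

P(X=5) ≈ 0.132169 ≈ 13.22%


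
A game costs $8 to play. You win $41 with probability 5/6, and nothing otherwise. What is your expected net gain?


E[gain] = (41-8)×5/6 + (-8)×1/6
= 55/2 - 4/3 = 157/6

Expected net gain = $157/6 ≈ $26.17


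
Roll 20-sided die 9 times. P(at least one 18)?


P(no 18)^9 = (19/20)^9 = 322687697779/512000000000
P(≥1) = 1 - 322687697779/512000000000 = 189312302221/512000000000

P = 189312302221/512000000000 ≈ 36.98%


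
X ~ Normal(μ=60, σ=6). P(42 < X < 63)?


z₁=(42-60)/6=-3.0, z₂=(63-60)/6=0.5
P = Φ(0.5) - Φ(-3.0) = 0.691462 - 0.001350 = 0.690112 ≈ 0.6901

P(42 < X < 63) ≈ 0.6901


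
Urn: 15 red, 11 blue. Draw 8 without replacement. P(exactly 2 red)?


Hypergeometric: C(15,2)×C(11,6)/C(26,8)
= 105×462/1562275 = 882/28405

P(X=2) = 882/28405 ≈ 3.11%


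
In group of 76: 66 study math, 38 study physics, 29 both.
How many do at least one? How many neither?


|A∪B| = 66+38-29 = 75
Neither = 76-75 = 1

At least one: 75; Neither: 1


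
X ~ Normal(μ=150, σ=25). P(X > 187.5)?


z = (187.5-150)/25 = 1.5
P(X > 187.5) = 1 - P(Z ≤ 1.5) = 1 - 0.9332 = 0.0668

P(X > 187.5) ≈ 0.0668


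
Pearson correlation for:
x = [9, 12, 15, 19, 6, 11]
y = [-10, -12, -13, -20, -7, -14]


n=6, Σx=72, Σy=-76, Σxy=-1005, Σx²=968, Σy²=1058
r = (6×(-1005) - 72×(-76))/√((6×968 - 72²)(6×1058 - (-76)²))
= -558/√(624×572) = -558/√356928 ≈ -558/597.4345 ≈ -0.9340

r ≈ -0.9340
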